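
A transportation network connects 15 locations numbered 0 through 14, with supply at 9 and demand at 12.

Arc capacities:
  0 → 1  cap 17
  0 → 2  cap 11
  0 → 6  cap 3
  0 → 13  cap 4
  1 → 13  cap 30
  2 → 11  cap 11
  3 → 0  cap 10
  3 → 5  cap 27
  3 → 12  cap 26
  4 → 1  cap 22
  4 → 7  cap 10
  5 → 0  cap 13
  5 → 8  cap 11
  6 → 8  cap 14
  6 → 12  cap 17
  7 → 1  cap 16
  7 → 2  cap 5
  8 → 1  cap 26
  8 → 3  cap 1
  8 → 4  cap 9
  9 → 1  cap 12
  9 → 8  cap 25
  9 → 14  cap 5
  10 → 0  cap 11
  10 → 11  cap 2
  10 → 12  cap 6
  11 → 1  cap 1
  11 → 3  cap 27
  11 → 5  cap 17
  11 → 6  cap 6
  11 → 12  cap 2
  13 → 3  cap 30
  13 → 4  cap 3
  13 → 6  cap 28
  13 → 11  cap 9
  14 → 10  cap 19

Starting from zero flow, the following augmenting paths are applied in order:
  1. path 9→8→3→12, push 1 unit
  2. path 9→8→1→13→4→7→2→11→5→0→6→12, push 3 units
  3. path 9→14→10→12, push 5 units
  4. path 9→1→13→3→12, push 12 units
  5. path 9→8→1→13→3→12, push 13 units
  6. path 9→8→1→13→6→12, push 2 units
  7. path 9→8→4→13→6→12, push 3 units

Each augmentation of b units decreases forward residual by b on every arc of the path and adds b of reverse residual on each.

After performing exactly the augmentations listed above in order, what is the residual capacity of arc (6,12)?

after path 1 (9→8→3→12, push 1): res(6,12)=17
after path 2 (9→8→1→13→4→7→2→11→5→0→6→12, push 3): res(6,12)=14
after path 3 (9→14→10→12, push 5): res(6,12)=14
after path 4 (9→1→13→3→12, push 12): res(6,12)=14
after path 5 (9→8→1→13→3→12, push 13): res(6,12)=14
after path 6 (9→8→1→13→6→12, push 2): res(6,12)=12
after path 7 (9→8→4→13→6→12, push 3): res(6,12)=9

Residual capacity of (6,12): 9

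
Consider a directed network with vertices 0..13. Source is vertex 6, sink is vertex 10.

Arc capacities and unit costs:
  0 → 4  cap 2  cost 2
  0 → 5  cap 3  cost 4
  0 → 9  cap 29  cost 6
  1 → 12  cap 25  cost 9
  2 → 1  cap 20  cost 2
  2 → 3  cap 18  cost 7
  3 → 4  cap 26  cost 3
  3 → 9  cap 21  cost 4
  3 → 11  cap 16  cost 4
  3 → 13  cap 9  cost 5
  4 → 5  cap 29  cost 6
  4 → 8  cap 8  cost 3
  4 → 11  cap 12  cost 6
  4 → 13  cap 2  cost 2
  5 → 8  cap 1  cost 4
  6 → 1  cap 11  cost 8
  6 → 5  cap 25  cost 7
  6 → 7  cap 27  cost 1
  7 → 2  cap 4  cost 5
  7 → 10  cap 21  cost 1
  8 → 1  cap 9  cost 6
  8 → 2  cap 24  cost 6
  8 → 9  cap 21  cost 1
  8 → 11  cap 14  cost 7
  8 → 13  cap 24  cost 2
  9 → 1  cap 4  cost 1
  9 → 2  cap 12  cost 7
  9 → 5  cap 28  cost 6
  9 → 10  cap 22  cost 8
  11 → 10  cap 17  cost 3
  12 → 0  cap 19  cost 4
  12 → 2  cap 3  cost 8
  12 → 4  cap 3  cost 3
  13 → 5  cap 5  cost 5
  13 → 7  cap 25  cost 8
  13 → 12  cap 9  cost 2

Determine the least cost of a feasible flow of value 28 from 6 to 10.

shortest-cost path #1: 6→7→10 push 21 @ unit cost 2 (adds 42)
shortest-cost path #2: 6→5→8→9→10 push 1 @ unit cost 20 (adds 20)
shortest-cost path #3: 6→7→2→3→11→10 push 4 @ unit cost 20 (adds 80)
shortest-cost path #4: 6→1→12→4→11→10 push 2 @ unit cost 29 (adds 58)
total cost = 200

Minimum cost for 28 units: 200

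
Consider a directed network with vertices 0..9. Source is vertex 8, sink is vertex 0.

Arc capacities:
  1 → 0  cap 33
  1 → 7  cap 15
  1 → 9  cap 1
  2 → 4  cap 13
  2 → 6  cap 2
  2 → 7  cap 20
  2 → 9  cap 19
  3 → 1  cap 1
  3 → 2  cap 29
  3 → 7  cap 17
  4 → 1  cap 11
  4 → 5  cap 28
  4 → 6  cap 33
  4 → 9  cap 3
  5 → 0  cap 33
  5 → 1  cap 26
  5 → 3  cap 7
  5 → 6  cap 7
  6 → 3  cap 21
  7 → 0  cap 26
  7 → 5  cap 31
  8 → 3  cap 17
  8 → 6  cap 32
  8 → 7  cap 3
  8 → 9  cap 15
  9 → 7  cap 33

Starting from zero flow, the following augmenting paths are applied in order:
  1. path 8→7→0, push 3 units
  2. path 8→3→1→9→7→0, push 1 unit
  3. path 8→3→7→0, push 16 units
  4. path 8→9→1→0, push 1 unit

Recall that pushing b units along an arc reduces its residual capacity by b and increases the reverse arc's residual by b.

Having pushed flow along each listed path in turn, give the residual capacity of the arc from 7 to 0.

Residual capacity of (7,0): 6

after path 1 (8→7→0, push 3): res(7,0)=23
after path 2 (8→3→1→9→7→0, push 1): res(7,0)=22
after path 3 (8→3→7→0, push 16): res(7,0)=6
after path 4 (8→9→1→0, push 1): res(7,0)=6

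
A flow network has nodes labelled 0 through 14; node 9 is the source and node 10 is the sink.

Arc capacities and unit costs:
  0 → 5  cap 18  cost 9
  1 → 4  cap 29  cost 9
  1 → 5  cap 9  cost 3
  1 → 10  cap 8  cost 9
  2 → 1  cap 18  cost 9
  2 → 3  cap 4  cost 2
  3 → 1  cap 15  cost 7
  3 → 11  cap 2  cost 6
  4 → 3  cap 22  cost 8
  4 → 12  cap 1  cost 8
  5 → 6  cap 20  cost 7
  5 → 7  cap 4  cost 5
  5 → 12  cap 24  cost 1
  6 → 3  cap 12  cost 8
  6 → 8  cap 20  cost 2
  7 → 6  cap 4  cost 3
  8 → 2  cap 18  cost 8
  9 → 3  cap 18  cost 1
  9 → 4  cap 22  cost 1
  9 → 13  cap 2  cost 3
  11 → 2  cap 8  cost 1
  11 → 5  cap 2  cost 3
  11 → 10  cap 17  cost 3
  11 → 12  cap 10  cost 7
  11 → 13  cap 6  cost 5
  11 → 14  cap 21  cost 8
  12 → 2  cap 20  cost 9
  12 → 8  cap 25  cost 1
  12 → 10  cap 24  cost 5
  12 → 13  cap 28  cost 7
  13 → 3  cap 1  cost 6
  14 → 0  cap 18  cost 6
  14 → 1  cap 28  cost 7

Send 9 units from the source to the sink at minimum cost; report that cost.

Minimum cost for 9 units: 136

shortest-cost path #1: 9→3→11→10 push 2 @ unit cost 10 (adds 20)
shortest-cost path #2: 9→4→12→10 push 1 @ unit cost 14 (adds 14)
shortest-cost path #3: 9→3→1→10 push 6 @ unit cost 17 (adds 102)
total cost = 136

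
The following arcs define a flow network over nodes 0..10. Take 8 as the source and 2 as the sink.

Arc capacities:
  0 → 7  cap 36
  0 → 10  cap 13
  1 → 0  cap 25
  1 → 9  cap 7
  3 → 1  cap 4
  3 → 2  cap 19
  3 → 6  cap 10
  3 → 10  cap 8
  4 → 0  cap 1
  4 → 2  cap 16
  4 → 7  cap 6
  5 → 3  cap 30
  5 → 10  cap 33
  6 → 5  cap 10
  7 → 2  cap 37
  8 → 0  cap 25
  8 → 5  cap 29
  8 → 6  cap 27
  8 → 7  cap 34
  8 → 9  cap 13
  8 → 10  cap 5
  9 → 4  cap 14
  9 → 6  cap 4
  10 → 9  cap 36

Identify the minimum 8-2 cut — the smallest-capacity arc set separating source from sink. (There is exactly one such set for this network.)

augment #1: 8→7→2 push 34
augment #2: 8→0→7→2 push 3
augment #3: 8→5→3→2 push 19
augment #4: 8→9→4→2 push 13
augment #5: 8→10→9→4→2 push 1
max flow = 70; residual-reachable set from 8 gives S-side
cut edges (S→T): {(3,2), (7,2), (9,4)} total cap 70

Min-cut arcs: {(3,2), (7,2), (9,4)} (total capacity 70)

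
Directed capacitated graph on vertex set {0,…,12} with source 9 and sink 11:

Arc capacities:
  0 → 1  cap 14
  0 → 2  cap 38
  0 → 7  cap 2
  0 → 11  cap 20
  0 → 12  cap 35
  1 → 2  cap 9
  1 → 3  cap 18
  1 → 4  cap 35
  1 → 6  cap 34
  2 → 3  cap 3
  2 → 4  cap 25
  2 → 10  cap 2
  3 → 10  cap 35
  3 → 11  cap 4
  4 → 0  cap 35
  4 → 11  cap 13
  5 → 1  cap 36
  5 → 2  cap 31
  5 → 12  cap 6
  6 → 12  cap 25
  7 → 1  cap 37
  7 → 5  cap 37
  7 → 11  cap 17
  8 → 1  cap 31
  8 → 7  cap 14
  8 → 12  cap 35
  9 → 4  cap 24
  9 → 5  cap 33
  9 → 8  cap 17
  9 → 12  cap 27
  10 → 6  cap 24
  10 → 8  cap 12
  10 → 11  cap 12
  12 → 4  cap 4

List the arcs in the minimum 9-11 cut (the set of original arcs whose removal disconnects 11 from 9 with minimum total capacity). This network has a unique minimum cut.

Min-cut arcs: {(0,7), (0,11), (3,11), (4,11), (8,7), (10,11)} (total capacity 65)

augment #1: 9→4→11 push 13
augment #2: 9→4→0→11 push 11
augment #3: 9→8→7→11 push 14
augment #4: 9→5→1→3→11 push 4
augment #5: 9→5→2→10→11 push 2
augment #6: 9→12→4→0→11 push 4
augment #7: 9→5→1→3→10→11 push 10
augment #8: 9→5→1→4→0→11 push 5
augment #9: 9→5→1→4→0→7→11 push 2
max flow = 65; residual-reachable set from 9 gives S-side
cut edges (S→T): {(0,7), (0,11), (3,11), (4,11), (8,7), (10,11)} total cap 65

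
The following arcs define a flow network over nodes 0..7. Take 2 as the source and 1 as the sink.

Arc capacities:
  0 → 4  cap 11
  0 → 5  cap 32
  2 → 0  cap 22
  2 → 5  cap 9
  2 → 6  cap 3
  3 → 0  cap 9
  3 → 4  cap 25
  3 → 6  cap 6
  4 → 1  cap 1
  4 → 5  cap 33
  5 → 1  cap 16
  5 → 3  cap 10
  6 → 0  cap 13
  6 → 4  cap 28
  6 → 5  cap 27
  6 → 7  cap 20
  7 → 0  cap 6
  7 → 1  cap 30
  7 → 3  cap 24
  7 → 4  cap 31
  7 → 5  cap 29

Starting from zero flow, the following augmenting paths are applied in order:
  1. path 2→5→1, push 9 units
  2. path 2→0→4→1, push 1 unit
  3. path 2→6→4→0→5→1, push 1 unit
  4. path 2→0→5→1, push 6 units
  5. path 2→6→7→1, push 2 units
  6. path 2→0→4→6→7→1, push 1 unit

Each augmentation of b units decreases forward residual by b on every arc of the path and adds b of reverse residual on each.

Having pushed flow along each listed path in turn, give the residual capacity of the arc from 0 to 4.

after path 1 (2→5→1, push 9): res(0,4)=11
after path 2 (2→0→4→1, push 1): res(0,4)=10
after path 3 (2→6→4→0→5→1, push 1): res(0,4)=11
after path 4 (2→0→5→1, push 6): res(0,4)=11
after path 5 (2→6→7→1, push 2): res(0,4)=11
after path 6 (2→0→4→6→7→1, push 1): res(0,4)=10

Residual capacity of (0,4): 10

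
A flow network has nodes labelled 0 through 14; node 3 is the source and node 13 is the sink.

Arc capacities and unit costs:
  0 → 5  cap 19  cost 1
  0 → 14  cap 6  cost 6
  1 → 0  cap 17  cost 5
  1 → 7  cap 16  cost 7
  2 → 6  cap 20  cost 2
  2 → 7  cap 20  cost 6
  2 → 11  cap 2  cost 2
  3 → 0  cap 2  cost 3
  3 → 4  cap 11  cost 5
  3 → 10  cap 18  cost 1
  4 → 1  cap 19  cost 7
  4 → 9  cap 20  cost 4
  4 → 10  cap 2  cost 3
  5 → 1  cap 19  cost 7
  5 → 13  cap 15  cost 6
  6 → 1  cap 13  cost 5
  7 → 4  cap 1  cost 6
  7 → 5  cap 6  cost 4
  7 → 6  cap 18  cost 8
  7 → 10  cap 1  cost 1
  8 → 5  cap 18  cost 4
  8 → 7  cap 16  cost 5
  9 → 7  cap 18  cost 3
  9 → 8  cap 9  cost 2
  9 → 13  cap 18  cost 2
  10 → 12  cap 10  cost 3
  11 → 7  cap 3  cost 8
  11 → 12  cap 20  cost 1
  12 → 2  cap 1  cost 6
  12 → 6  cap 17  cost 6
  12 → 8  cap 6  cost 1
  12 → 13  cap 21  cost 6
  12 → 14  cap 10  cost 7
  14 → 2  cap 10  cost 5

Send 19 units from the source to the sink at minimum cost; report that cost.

Minimum cost for 19 units: 197

shortest-cost path #1: 3→10→12→13 push 10 @ unit cost 10 (adds 100)
shortest-cost path #2: 3→0→5→13 push 2 @ unit cost 10 (adds 20)
shortest-cost path #3: 3→4→9→13 push 7 @ unit cost 11 (adds 77)
total cost = 197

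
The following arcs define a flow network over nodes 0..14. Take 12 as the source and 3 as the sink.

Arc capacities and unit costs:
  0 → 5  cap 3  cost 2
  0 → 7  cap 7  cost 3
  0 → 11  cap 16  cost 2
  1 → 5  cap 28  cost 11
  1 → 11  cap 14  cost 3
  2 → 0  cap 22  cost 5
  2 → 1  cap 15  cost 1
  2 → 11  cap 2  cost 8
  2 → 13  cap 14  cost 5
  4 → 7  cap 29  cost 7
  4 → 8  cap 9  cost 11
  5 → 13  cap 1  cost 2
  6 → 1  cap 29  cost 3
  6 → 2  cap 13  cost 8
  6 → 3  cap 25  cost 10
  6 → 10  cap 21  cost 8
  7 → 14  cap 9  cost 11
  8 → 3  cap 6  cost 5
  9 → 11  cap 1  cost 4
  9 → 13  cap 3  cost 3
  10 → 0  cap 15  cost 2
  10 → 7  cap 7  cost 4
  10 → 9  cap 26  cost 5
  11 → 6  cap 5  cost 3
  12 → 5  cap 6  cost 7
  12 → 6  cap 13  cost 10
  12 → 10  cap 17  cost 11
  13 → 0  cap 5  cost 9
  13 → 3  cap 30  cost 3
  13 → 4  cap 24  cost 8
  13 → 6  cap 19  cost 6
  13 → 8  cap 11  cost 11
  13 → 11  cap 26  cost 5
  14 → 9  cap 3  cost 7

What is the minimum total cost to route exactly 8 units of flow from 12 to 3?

shortest-cost path #1: 12→5→13→3 push 1 @ unit cost 12 (adds 12)
shortest-cost path #2: 12→6→3 push 7 @ unit cost 20 (adds 140)
total cost = 152

Minimum cost for 8 units: 152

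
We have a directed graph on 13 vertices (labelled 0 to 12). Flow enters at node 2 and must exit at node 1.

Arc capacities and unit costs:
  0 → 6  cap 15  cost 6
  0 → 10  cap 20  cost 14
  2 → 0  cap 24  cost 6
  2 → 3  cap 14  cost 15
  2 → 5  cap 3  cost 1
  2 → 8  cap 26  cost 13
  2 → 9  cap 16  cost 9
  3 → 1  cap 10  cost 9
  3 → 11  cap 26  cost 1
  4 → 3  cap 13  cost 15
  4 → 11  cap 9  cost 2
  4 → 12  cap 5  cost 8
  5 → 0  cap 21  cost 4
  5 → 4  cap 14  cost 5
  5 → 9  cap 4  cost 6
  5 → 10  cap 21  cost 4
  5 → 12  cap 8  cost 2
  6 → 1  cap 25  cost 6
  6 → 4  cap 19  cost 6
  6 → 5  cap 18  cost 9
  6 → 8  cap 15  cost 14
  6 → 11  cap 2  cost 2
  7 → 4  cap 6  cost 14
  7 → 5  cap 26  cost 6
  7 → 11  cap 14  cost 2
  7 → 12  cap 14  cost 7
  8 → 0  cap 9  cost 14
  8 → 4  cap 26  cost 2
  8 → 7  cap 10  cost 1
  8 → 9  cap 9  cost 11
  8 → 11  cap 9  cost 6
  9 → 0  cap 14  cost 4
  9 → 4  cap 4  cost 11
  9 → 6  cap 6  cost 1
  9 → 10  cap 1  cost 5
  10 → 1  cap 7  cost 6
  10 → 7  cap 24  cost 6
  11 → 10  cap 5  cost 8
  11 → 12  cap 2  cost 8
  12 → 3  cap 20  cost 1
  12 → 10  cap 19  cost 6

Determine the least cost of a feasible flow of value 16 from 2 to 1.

Minimum cost for 16 units: 255

shortest-cost path #1: 2→5→10→1 push 3 @ unit cost 11 (adds 33)
shortest-cost path #2: 2→9→6→1 push 6 @ unit cost 16 (adds 96)
shortest-cost path #3: 2→0→6→1 push 7 @ unit cost 18 (adds 126)
total cost = 255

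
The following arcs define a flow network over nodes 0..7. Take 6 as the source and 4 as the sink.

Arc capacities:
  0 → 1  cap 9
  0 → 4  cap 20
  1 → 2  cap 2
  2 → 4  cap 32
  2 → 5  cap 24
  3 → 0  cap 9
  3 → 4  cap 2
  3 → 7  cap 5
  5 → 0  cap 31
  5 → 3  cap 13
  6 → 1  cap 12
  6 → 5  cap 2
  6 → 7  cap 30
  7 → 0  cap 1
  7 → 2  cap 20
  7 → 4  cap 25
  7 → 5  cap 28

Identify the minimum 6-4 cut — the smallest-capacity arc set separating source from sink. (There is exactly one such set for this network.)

augment #1: 6→7→4 push 25
augment #2: 6→1→2→4 push 2
augment #3: 6→5→0→4 push 2
augment #4: 6→7→0→4 push 1
augment #5: 6→7→2→4 push 4
max flow = 34; residual-reachable set from 6 gives S-side
cut edges (S→T): {(1,2), (6,5), (6,7)} total cap 34

Min-cut arcs: {(1,2), (6,5), (6,7)} (total capacity 34)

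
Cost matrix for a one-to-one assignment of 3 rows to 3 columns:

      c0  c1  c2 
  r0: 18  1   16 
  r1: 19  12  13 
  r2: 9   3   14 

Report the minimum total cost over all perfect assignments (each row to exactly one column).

Minimum assignment cost: 23

optimal assignment: row0→col1 (cost 1), row1→col2 (cost 13), row2→col0 (cost 9)
total = 1 + 13 + 9 = 23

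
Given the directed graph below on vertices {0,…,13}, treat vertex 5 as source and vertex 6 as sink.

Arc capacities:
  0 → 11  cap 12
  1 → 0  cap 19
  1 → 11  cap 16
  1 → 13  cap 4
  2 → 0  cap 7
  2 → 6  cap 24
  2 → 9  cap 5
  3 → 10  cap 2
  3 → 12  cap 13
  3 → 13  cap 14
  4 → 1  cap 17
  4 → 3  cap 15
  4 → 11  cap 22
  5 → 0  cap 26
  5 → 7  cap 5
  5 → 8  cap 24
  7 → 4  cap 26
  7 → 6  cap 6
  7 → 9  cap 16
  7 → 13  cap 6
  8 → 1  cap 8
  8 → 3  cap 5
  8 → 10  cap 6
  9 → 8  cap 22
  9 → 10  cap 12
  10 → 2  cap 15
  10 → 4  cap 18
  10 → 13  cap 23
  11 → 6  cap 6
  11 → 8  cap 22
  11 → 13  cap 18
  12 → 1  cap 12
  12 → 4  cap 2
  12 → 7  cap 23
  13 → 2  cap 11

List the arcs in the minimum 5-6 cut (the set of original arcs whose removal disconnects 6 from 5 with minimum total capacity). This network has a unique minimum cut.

augment #1: 5→7→6 push 5
augment #2: 5→0→11→6 push 6
augment #3: 5→8→10→2→6 push 6
augment #4: 5→0→11→13→2→6 push 6
augment #5: 5→8→1→13→2→6 push 4
augment #6: 5→8→3→10→2→6 push 2
augment #7: 5→8→3→12→7→6 push 1
augment #8: 5→8→3→13→2→6 push 1
augment #9: 5→8→3→12→7→9→10→2→6 push 1
augment #10: 5→8→1→11→13→3→12→7→9→10→2→6 push 1
max flow = 33; residual-reachable set from 5 gives S-side
cut edges (S→T): {(5,7), (8,3), (8,10), (11,6), (13,2)} total cap 33

Min-cut arcs: {(5,7), (8,3), (8,10), (11,6), (13,2)} (total capacity 33)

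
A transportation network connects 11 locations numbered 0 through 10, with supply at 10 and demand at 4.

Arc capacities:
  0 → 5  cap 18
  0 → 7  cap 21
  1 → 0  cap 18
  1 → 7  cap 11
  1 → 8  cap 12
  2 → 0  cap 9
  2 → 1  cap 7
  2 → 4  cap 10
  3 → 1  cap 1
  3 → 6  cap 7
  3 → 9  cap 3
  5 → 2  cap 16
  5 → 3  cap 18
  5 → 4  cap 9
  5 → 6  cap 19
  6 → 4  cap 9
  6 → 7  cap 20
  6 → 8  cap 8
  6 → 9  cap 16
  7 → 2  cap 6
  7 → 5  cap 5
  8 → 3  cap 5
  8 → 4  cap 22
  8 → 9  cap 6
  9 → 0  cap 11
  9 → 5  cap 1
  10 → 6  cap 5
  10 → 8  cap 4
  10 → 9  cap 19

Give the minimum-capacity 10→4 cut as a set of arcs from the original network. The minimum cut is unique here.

augment #1: 10→6→4 push 5
augment #2: 10→8→4 push 4
augment #3: 10→9→5→4 push 1
augment #4: 10→9→0→5→4 push 8
augment #5: 10→9→0→5→2→4 push 3
max flow = 21; residual-reachable set from 10 gives S-side
cut edges (S→T): {(9,0), (9,5), (10,6), (10,8)} total cap 21

Min-cut arcs: {(9,0), (9,5), (10,6), (10,8)} (total capacity 21)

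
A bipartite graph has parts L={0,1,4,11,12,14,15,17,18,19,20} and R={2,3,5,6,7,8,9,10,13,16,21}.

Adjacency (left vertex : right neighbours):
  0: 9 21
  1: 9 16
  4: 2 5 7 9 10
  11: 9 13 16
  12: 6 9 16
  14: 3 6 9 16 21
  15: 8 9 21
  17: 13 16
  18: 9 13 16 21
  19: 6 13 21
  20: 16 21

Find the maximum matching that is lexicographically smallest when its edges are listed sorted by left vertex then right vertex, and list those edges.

|M| = 8 (so the lex-smallest maximum matching has 8 edges)
process left vertices in ascending order; for each, take the smallest-labelled available neighbour that still permits 8 edges overall, or leave it unmatched if none does
lex-smallest matching: {0-9, 1-16, 4-2, 11-13, 12-6, 14-3, 15-8, 18-21}

Lex-smallest maximum matching: {(0,9), (1,16), (4,2), (11,13), (12,6), (14,3), (15,8), (18,21)}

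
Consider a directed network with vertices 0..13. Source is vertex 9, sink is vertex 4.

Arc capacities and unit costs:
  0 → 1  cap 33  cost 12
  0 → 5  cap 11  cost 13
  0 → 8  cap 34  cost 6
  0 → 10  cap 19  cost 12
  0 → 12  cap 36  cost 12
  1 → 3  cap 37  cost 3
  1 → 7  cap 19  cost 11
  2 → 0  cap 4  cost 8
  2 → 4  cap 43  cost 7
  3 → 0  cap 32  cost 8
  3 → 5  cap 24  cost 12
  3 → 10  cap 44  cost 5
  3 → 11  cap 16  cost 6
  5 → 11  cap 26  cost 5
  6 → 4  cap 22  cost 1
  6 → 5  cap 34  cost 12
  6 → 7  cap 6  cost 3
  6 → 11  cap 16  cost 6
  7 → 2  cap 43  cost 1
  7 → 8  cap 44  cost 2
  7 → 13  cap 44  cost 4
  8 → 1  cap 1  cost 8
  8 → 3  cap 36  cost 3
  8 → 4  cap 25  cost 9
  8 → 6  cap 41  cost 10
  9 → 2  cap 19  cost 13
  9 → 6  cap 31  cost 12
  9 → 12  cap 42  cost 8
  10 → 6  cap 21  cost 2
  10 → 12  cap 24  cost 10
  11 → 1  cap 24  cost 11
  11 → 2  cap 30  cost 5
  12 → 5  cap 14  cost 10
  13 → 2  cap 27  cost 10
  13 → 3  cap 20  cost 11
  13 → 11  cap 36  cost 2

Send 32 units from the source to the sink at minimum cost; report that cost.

Minimum cost for 32 units: 486

shortest-cost path #1: 9→6→4 push 22 @ unit cost 13 (adds 286)
shortest-cost path #2: 9→2→4 push 10 @ unit cost 20 (adds 200)
total cost = 486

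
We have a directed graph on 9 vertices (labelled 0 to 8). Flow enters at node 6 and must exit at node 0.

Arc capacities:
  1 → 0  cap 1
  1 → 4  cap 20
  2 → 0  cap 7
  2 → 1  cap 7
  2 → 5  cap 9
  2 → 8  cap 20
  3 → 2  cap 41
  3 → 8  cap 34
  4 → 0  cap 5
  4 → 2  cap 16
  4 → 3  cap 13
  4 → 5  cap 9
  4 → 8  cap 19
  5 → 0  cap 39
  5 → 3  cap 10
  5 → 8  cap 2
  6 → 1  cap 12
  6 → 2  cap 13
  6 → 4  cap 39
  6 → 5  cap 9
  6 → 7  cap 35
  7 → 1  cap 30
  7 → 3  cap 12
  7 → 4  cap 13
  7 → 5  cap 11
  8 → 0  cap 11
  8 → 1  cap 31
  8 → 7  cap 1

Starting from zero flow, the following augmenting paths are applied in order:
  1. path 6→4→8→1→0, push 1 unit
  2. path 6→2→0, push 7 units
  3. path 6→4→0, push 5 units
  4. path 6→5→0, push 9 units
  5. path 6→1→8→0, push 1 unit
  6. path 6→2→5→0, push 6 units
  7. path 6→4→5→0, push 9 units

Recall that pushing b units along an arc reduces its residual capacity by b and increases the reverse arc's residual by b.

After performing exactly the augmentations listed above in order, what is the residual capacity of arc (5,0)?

after path 1 (6→4→8→1→0, push 1): res(5,0)=39
after path 2 (6→2→0, push 7): res(5,0)=39
after path 3 (6→4→0, push 5): res(5,0)=39
after path 4 (6→5→0, push 9): res(5,0)=30
after path 5 (6→1→8→0, push 1): res(5,0)=30
after path 6 (6→2→5→0, push 6): res(5,0)=24
after path 7 (6→4→5→0, push 9): res(5,0)=15

Residual capacity of (5,0): 15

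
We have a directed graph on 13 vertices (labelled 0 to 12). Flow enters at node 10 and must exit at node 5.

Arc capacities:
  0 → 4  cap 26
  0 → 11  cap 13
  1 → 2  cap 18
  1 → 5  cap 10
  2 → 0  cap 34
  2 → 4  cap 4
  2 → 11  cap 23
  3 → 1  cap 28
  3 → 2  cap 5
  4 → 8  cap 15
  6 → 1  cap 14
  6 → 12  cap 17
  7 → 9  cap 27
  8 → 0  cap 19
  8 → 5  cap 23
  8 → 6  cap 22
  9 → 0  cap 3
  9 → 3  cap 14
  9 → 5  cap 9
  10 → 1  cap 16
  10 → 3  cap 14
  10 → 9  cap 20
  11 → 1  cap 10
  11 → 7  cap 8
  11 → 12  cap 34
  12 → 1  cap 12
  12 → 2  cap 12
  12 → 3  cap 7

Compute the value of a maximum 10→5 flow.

Maximum flow value: 34

augment #1: 10→1→5 bottleneck 10, total now 10
augment #2: 10→9→5 bottleneck 9, total now 19
augment #3: 10→1→2→4→8→5 bottleneck 4, total now 23
augment #4: 10→9→0→4→8→5 bottleneck 3, total now 26
augment #5: 10→1→2→0→4→8→5 bottleneck 2, total now 28
augment #6: 10→3→2→0→4→8→5 bottleneck 5, total now 33
augment #7: 10→3→1→2→0→4→8→5 bottleneck 1, total now 34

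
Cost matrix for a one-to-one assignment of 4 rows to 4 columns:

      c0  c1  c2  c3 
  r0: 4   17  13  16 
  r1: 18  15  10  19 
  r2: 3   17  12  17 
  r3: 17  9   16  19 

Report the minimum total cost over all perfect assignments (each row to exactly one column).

optimal assignment: row0→col3 (cost 16), row1→col2 (cost 10), row2→col0 (cost 3), row3→col1 (cost 9)
total = 16 + 10 + 3 + 9 = 38

Minimum assignment cost: 38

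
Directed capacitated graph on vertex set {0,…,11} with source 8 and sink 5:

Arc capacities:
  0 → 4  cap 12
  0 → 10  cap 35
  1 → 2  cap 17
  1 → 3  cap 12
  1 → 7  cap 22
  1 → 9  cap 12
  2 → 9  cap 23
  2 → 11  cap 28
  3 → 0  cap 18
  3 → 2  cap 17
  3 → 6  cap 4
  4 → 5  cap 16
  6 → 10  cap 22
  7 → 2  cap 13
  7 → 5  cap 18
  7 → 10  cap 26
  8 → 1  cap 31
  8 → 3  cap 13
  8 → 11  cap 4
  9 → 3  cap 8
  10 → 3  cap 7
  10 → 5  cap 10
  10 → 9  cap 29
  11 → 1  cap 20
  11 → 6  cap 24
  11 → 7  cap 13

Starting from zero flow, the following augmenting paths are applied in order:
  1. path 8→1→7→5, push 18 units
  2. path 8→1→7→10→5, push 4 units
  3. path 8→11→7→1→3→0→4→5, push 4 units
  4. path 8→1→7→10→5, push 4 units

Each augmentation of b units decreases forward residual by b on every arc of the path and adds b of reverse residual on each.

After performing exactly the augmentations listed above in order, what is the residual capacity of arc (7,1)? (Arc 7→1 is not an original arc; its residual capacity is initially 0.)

Residual capacity of (7,1): 22

after path 1 (8→1→7→5, push 18): res(7,1)=18
after path 2 (8→1→7→10→5, push 4): res(7,1)=22
after path 3 (8→11→7→1→3→0→4→5, push 4): res(7,1)=18
after path 4 (8→1→7→10→5, push 4): res(7,1)=22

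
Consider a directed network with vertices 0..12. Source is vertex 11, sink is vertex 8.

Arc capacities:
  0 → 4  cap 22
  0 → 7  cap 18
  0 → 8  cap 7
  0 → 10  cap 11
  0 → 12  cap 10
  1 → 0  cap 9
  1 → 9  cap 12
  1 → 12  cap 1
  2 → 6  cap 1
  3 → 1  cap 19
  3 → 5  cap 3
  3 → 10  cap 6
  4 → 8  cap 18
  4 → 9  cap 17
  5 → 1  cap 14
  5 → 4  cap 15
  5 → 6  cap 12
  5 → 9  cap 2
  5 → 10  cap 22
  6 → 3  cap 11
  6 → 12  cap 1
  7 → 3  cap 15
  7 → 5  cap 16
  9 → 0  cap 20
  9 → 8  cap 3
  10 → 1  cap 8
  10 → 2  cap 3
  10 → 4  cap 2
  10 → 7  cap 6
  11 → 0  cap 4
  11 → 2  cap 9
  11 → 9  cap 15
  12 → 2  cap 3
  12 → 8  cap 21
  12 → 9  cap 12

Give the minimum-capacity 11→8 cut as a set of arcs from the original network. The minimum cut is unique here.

augment #1: 11→0→8 push 4
augment #2: 11→9→8 push 3
augment #3: 11→9→0→8 push 3
augment #4: 11→2→6→12→8 push 1
augment #5: 11→9→0→4→8 push 9
max flow = 20; residual-reachable set from 11 gives S-side
cut edges (S→T): {(2,6), (11,0), (11,9)} total cap 20

Min-cut arcs: {(2,6), (11,0), (11,9)} (total capacity 20)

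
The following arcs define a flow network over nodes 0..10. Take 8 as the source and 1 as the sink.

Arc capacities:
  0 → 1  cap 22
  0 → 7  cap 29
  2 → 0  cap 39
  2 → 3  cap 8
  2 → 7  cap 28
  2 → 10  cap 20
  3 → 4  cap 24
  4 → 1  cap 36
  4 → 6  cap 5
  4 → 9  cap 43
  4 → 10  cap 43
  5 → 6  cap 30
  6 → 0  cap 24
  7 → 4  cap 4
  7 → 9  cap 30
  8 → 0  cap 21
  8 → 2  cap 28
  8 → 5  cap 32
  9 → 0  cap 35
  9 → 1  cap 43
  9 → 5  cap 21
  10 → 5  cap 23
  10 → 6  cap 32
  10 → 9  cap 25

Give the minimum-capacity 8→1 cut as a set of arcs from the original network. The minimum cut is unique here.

Min-cut arcs: {(6,0), (8,0), (8,2)} (total capacity 73)

augment #1: 8→0→1 push 21
augment #2: 8→2→0→1 push 1
augment #3: 8→2→3→4→1 push 8
augment #4: 8→2→7→4→1 push 4
augment #5: 8→2→7→9→1 push 15
augment #6: 8→5→6→0→7→9→1 push 15
augment #7: 8→5→6→0→2→10→9→1 push 1
augment #8: 8→5→6→0→7→2→10→9→1 push 8
max flow = 73; residual-reachable set from 8 gives S-side
cut edges (S→T): {(6,0), (8,0), (8,2)} total cap 73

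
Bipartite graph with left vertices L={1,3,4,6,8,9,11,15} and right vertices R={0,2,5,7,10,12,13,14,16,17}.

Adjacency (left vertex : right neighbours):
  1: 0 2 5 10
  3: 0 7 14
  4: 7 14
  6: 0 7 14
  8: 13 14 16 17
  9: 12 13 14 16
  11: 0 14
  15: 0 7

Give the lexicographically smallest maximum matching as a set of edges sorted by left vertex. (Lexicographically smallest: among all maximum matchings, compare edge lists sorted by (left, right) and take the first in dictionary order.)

Lex-smallest maximum matching: {(1,2), (3,0), (4,7), (6,14), (8,13), (9,12)}

|M| = 6 (so the lex-smallest maximum matching has 6 edges)
process left vertices in ascending order; for each, take the smallest-labelled available neighbour that still permits 6 edges overall, or leave it unmatched if none does
lex-smallest matching: {1-2, 3-0, 4-7, 6-14, 8-13, 9-12}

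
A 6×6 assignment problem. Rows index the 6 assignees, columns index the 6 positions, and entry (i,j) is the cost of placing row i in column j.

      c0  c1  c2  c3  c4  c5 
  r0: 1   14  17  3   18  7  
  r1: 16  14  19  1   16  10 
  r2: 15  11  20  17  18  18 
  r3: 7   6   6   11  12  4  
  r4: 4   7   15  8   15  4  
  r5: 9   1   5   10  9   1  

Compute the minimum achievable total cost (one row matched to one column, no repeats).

Minimum assignment cost: 31

optimal assignment: row0→col0 (cost 1), row1→col3 (cost 1), row2→col4 (cost 18), row3→col2 (cost 6), row4→col5 (cost 4), row5→col1 (cost 1)
total = 1 + 1 + 18 + 6 + 4 + 1 = 31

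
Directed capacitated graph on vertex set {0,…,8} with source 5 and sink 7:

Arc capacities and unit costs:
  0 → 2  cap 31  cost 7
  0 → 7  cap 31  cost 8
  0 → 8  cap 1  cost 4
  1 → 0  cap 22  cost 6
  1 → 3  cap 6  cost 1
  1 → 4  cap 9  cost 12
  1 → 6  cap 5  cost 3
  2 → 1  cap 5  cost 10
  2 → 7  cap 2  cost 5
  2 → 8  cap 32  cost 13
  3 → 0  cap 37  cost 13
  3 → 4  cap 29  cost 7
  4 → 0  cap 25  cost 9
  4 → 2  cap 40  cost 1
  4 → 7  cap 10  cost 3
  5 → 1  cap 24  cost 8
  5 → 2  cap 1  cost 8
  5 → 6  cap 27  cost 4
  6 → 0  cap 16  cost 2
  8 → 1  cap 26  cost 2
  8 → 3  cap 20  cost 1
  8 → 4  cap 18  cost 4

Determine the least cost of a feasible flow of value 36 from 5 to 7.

shortest-cost path #1: 5→2→7 push 1 @ unit cost 13 (adds 13)
shortest-cost path #2: 5→6→0→7 push 16 @ unit cost 14 (adds 224)
shortest-cost path #3: 5→1→3→4→7 push 6 @ unit cost 19 (adds 114)
shortest-cost path #4: 5→1→0→7 push 13 @ unit cost 22 (adds 286)
total cost = 637

Minimum cost for 36 units: 637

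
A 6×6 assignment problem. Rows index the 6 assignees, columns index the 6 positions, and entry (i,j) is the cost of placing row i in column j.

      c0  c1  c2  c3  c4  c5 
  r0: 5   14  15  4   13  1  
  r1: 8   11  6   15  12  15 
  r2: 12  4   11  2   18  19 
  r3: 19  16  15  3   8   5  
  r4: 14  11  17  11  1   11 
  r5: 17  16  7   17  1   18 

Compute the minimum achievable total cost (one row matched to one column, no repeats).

optimal assignment: row0→col5 (cost 1), row1→col0 (cost 8), row2→col1 (cost 4), row3→col3 (cost 3), row4→col4 (cost 1), row5→col2 (cost 7)
total = 1 + 8 + 4 + 3 + 1 + 7 = 24

Minimum assignment cost: 24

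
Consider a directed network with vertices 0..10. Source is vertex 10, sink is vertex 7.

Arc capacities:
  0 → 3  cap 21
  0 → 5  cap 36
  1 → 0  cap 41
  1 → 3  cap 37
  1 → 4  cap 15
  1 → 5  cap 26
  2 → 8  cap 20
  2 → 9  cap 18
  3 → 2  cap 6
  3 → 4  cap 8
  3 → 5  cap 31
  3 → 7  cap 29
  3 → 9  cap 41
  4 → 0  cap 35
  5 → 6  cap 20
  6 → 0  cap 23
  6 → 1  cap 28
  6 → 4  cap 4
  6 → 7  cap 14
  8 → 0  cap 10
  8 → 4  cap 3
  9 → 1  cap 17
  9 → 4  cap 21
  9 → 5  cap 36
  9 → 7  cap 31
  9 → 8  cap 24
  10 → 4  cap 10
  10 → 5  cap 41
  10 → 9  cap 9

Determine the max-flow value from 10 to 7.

augment #1: 10→9→7 bottleneck 9, total now 9
augment #2: 10→5→6→7 bottleneck 14, total now 23
augment #3: 10→4→0→3→7 bottleneck 10, total now 33
augment #4: 10→5→6→0→3→7 bottleneck 6, total now 39

Maximum flow value: 39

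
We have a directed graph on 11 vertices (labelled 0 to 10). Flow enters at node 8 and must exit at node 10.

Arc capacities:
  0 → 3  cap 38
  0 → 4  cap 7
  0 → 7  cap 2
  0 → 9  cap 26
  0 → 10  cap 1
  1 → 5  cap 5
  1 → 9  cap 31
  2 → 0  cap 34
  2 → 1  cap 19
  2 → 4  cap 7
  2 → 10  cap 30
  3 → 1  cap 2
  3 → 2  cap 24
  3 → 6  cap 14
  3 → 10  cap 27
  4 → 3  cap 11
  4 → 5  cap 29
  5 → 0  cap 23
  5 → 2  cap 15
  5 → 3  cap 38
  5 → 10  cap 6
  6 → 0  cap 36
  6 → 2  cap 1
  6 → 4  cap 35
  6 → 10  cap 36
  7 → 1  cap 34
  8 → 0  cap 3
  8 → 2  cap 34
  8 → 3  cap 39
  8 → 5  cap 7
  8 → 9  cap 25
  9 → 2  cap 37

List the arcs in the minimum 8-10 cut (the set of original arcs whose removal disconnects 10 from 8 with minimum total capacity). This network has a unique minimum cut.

Min-cut arcs: {(0,10), (2,10), (3,6), (3,10), (5,10)} (total capacity 78)

augment #1: 8→0→10 push 1
augment #2: 8→2→10 push 30
augment #3: 8→3→10 push 27
augment #4: 8→5→10 push 6
augment #5: 8→3→6→10 push 12
augment #6: 8→0→3→6→10 push 2
max flow = 78; residual-reachable set from 8 gives S-side
cut edges (S→T): {(0,10), (2,10), (3,6), (3,10), (5,10)} total cap 78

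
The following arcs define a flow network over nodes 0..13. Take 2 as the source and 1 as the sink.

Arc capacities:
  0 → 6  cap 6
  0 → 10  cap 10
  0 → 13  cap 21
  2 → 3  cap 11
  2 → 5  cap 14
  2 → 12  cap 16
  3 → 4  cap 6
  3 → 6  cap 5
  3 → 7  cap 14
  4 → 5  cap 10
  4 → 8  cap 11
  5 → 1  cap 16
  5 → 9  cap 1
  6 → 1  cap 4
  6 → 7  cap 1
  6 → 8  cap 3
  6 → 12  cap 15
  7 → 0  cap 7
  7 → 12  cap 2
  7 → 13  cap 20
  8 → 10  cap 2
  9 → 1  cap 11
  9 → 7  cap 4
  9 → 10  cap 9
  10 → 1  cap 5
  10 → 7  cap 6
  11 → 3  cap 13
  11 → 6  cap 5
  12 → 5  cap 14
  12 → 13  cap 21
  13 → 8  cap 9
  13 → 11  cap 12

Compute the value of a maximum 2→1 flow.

augment #1: 2→5→1 bottleneck 14, total now 14
augment #2: 2→3→6→1 bottleneck 4, total now 18
augment #3: 2→12→5→1 bottleneck 2, total now 20
augment #4: 2→12→5→9→1 bottleneck 1, total now 21
augment #5: 2→3→4→8→10→1 bottleneck 2, total now 23
augment #6: 2→3→7→0→10→1 bottleneck 3, total now 26

Maximum flow value: 26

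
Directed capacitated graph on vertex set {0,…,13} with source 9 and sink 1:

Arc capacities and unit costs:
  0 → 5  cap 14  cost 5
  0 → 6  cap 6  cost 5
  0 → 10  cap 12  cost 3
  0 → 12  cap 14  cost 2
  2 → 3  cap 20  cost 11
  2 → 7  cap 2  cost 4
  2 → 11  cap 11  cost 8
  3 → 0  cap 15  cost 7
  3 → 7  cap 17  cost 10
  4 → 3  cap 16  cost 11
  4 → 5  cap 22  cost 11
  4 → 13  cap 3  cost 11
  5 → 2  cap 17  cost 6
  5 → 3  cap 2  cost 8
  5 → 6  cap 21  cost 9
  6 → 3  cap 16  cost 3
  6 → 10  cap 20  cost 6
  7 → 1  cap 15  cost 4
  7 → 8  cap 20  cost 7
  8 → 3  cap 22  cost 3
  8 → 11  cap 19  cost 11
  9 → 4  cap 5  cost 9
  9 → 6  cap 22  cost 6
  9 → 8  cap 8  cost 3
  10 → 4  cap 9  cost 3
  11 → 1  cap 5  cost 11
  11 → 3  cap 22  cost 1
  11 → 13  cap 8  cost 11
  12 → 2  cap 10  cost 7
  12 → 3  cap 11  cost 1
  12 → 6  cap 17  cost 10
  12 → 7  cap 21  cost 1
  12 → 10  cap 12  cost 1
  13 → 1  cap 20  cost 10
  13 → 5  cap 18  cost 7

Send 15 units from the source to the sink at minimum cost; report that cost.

shortest-cost path #1: 9→8→3→7→1 push 8 @ unit cost 20 (adds 160)
shortest-cost path #2: 9→6→3→7→1 push 7 @ unit cost 23 (adds 161)
total cost = 321

Minimum cost for 15 units: 321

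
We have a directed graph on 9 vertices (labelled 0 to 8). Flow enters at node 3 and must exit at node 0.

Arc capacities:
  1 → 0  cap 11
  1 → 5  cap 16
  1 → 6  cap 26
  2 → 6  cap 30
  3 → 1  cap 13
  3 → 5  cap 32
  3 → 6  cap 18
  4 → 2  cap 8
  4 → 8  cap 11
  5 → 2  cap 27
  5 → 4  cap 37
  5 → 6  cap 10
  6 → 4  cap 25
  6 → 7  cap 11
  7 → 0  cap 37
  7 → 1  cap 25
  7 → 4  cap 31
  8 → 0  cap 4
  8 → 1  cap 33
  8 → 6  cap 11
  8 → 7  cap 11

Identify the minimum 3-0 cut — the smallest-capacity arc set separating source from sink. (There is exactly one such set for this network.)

Min-cut arcs: {(1,0), (4,8), (6,7)} (total capacity 33)

augment #1: 3→1→0 push 11
augment #2: 3→6→7→0 push 11
augment #3: 3→5→4→8→0 push 4
augment #4: 3→5→4→8→7→0 push 7
max flow = 33; residual-reachable set from 3 gives S-side
cut edges (S→T): {(1,0), (4,8), (6,7)} total cap 33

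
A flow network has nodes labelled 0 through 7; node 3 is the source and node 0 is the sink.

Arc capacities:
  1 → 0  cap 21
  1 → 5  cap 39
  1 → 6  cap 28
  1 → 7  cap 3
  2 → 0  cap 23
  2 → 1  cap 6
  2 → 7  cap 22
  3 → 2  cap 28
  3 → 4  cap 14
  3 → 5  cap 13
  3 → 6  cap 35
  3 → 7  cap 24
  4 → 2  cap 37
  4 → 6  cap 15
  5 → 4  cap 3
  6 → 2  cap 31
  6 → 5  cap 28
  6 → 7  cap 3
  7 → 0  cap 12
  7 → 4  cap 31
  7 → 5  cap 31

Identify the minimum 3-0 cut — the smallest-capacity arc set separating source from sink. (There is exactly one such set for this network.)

augment #1: 3→2→0 push 23
augment #2: 3→7→0 push 12
augment #3: 3→2→1→0 push 5
augment #4: 3→4→2→1→0 push 1
max flow = 41; residual-reachable set from 3 gives S-side
cut edges (S→T): {(2,0), (2,1), (7,0)} total cap 41

Min-cut arcs: {(2,0), (2,1), (7,0)} (total capacity 41)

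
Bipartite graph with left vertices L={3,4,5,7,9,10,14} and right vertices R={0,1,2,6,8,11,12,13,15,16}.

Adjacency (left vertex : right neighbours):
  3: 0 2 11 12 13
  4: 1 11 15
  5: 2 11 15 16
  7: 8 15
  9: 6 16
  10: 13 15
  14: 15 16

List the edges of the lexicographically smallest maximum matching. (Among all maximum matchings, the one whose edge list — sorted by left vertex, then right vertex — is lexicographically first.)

|M| = 7 (so the lex-smallest maximum matching has 7 edges)
process left vertices in ascending order; for each, take the smallest-labelled available neighbour that still permits 7 edges overall, or leave it unmatched if none does
lex-smallest matching: {3-0, 4-1, 5-2, 7-8, 9-6, 10-13, 14-15}

Lex-smallest maximum matching: {(3,0), (4,1), (5,2), (7,8), (9,6), (10,13), (14,15)}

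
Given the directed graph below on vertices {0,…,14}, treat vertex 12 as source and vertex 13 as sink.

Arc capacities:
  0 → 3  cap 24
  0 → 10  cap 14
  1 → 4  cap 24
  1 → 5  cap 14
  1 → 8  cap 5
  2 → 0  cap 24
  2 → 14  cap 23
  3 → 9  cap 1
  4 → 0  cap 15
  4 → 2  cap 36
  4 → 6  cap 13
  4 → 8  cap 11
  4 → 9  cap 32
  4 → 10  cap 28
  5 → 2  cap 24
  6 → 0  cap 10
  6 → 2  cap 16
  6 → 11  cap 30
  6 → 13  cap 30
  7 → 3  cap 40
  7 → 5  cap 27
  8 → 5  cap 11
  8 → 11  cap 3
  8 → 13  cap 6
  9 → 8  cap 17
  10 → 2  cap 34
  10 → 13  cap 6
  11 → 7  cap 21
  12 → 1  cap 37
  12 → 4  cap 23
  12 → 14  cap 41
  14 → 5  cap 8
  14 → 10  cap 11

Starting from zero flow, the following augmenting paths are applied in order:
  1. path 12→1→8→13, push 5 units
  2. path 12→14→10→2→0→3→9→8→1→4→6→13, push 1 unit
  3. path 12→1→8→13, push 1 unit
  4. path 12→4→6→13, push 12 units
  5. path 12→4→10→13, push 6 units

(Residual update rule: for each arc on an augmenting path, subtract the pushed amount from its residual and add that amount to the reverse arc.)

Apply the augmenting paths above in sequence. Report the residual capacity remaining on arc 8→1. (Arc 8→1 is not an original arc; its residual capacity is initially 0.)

Residual capacity of (8,1): 5

after path 1 (12→1→8→13, push 5): res(8,1)=5
after path 2 (12→14→10→2→0→3→9→8→1→4→6→13, push 1): res(8,1)=4
after path 3 (12→1→8→13, push 1): res(8,1)=5
after path 4 (12→4→6→13, push 12): res(8,1)=5
after path 5 (12→4→10→13, push 6): res(8,1)=5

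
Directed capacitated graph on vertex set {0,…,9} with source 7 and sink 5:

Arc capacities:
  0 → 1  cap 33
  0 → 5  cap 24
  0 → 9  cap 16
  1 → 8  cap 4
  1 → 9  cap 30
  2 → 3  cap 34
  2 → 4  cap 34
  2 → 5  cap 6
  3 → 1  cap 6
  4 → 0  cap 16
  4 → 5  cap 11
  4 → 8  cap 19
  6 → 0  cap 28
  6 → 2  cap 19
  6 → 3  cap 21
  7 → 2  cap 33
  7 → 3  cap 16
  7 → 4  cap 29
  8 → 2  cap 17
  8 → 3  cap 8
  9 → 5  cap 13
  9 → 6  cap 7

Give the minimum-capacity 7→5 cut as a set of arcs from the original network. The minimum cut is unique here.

augment #1: 7→2→5 push 6
augment #2: 7→4→5 push 11
augment #3: 7→4→0→5 push 16
augment #4: 7→3→1→9→5 push 6
max flow = 39; residual-reachable set from 7 gives S-side
cut edges (S→T): {(2,5), (3,1), (4,0), (4,5)} total cap 39

Min-cut arcs: {(2,5), (3,1), (4,0), (4,5)} (total capacity 39)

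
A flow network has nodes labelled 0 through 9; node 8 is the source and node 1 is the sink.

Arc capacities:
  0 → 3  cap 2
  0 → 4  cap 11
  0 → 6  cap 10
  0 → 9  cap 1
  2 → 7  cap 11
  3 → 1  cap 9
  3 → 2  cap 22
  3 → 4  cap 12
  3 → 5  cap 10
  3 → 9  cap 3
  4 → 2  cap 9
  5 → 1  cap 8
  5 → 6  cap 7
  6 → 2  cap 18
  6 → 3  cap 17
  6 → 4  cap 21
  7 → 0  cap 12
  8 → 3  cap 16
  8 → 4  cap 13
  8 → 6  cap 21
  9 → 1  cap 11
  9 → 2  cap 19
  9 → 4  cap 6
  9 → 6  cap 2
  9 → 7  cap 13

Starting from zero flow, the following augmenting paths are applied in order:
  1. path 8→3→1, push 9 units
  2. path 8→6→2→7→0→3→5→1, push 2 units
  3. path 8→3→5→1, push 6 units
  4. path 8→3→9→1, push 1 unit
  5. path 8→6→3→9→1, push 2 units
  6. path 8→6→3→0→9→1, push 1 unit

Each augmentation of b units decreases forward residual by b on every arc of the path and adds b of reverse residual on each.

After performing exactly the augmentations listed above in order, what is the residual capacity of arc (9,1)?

after path 1 (8→3→1, push 9): res(9,1)=11
after path 2 (8→6→2→7→0→3→5→1, push 2): res(9,1)=11
after path 3 (8→3→5→1, push 6): res(9,1)=11
after path 4 (8→3→9→1, push 1): res(9,1)=10
after path 5 (8→6→3→9→1, push 2): res(9,1)=8
after path 6 (8→6→3→0→9→1, push 1): res(9,1)=7

Residual capacity of (9,1): 7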